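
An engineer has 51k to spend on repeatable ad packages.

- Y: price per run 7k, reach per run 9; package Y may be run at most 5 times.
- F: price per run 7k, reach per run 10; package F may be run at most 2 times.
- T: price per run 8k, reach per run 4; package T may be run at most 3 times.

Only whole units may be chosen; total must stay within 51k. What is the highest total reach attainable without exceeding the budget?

4×Y, 2×F, and 1×T: price 50 ≤ 51, reach 4·9 + 2·10 + 1·4 = 60.
5×Y and 2×F: price 49 ≤ 51, reach 5·9 + 2·10 = 65.
Best is 65.

65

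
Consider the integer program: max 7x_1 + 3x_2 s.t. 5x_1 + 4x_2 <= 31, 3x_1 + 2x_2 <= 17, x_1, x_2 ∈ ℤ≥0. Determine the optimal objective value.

(x_1,x_2)=(5,1) is feasible, giving 38.
(x_1,x_2)=(5,0) is feasible, giving 35.
(x_1,x_2)=(4,2) is feasible, giving 34.
The best lattice point is (5,1), giving 38.

38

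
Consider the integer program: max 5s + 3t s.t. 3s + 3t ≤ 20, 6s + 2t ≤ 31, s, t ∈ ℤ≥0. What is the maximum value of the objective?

26

(s,t)=(4,2) is feasible, giving 26.
(s,t)=(3,3) is feasible, giving 24.
(s,t)=(4,1) is feasible, giving 23.
(s,t)=(3,2) is feasible, giving 21.
Maximum is 26 at (s,t)=(4,2).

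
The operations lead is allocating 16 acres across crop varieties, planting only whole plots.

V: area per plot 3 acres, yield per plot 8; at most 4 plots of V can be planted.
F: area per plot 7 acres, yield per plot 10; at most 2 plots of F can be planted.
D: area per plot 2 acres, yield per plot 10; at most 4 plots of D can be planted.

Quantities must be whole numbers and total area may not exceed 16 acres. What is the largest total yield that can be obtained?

56

D has the best ratio (10/2); taking only D gives at most 4×10 = 40 (stopped by the supply cap of 4).
Mixing does better — 2×V and 4×D: area 14 ≤ 16, yield 2·8 + 4·10 = 56.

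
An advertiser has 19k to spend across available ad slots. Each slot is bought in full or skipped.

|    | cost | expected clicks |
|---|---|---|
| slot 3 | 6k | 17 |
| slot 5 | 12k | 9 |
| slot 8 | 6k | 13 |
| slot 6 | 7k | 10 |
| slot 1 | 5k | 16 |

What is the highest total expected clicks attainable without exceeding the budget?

slot 3 + slot 8 + slot 6: cost 6 + 6 + 7 = 19 ≤ 19, expected clicks 17 + 13 + 10 = 40.
slot 3 + slot 6 + slot 1: cost 6 + 7 + 5 = 18 ≤ 19, expected clicks 17 + 10 + 16 = 43.
slot 3 + slot 8 + slot 1: cost 6 + 6 + 5 = 17 ≤ 19, expected clicks 17 + 13 + 16 = 46.
Best is slot 3, slot 8, and slot 1 with total expected clicks 46.

46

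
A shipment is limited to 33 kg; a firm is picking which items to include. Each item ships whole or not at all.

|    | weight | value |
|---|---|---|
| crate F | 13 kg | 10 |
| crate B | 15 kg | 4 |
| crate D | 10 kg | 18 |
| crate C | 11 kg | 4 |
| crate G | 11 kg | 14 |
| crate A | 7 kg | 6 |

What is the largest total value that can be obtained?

Allowing fractional choices, the relaxed optimum would be about 41.8, but items are indivisible.
crate D + crate G + crate A: weight 10 + 11 + 7 = 28 ≤ 33, value 18 + 14 + 6 = 38.
crate D + crate C + crate G: weight 10 + 11 + 11 = 32 ≤ 33, value 18 + 4 + 14 = 36.
Best is crate D, crate G, and crate A with total value 38.

38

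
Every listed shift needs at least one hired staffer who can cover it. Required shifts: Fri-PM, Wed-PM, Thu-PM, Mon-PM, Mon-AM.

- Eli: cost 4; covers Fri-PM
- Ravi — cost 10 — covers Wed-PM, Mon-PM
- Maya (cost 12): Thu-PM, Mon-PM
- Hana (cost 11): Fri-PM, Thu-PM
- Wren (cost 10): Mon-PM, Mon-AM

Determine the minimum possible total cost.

The greedy cost-per-new-shift heuristic would pick Eli, Ravi, Wren, and Hana for 35, but a cheaper cover exists.
Choose Ravi, Hana, and Wren: together they cover Fri-PM, Wed-PM, Thu-PM, Mon-PM, Mon-AM — every shift.
Total cost: 10 + 11 + 10 = 31.
No cover costs less than 31.

31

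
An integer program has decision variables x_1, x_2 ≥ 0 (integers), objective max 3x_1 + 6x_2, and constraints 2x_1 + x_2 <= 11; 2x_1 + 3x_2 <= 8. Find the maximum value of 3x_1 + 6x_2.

15

Relaxing integrality, the LP optimum is 16.00 at (x_1,x_2) = (0, 2.67), which is not an integer point.
(x_1,x_2)=(1,2): 2·1+1·2=4≤11, 2·1+3·2=8≤8, objective 15.
(x_1,x_2)=(2,1): 2·2+1·1=5≤11, 2·2+3·1=7≤8, objective 12.
No feasible integer point exceeds 15.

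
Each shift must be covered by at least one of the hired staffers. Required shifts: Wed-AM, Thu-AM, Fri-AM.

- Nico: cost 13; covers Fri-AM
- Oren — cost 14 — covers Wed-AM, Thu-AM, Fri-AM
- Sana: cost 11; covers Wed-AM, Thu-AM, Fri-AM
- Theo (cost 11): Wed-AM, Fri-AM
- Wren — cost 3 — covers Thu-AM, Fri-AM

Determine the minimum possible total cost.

The greedy cost-per-new-shift heuristic would pick Wren and Sana for 14, but a cheaper cover exists.
Sana alone covers Wed-AM, Thu-AM, Fri-AM — every shift.
Total cost: 11.
No cover costs less than 11.

11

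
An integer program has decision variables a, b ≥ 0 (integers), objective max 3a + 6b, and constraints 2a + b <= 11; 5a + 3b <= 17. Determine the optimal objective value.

Relaxing integrality, the LP optimum is 34.00 at (a,b) = (0, 5.67), which is not an integer point.
(a,b)=(0,5): 2·0+1·5=5≤11, 5·0+3·5=15≤17, objective 30.
(a,b)=(1,4): 2·1+1·4=6≤11, 5·1+3·4=17≤17, objective 27.
(a,b)=(0,4): 2·0+1·4=4≤11, 5·0+3·4=12≤17, objective 24.
Maximum is 30 at (a,b)=(0,5).

30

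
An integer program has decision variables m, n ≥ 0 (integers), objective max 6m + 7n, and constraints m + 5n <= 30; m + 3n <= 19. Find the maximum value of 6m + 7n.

(m,n)=(19,0): 1·19+5·0=19≤30, 1·19+3·0=19≤19, objective 114.
(m,n)=(18,0): 1·18+5·0=18≤30, 1·18+3·0=18≤19, objective 108.
Maximum is 114 at (m,n)=(19,0).

114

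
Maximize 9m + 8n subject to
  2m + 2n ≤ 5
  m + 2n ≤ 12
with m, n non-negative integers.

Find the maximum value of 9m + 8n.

18

(m,n)=(2,0): 2·2+2·0=4≤5, 1·2+2·0=2≤12, objective 18.
(m,n)=(1,1): 2·1+2·1=4≤5, 1·1+2·1=3≤12, objective 17.
(m,n)=(1,0): 2·1+2·0=2≤5, 1·1+2·0=1≤12, objective 9.
The best lattice point is (2,0), giving 18.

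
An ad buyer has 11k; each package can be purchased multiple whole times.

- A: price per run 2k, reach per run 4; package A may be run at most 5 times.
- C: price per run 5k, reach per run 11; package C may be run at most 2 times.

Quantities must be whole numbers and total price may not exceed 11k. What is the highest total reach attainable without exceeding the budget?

2×C: price 10 ≤ 11, reach 2·11 = 22.
3×A and 1×C: price 11 ≤ 11, reach 3·4 + 1·11 = 23.
Best is 23.

23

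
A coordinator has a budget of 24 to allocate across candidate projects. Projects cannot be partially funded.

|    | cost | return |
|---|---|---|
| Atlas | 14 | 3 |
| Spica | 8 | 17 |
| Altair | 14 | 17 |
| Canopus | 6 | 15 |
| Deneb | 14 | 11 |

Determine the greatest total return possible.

34

Allowing fractional choices, the relaxed optimum would be about 44.1, but projects are indivisible.
Spica + Altair: cost 8 + 14 = 22 ≤ 24, return 17 + 17 = 34.
Spica + Canopus: cost 8 + 6 = 14 ≤ 24, return 17 + 15 = 32.
Best is Spica and Altair with total return 34.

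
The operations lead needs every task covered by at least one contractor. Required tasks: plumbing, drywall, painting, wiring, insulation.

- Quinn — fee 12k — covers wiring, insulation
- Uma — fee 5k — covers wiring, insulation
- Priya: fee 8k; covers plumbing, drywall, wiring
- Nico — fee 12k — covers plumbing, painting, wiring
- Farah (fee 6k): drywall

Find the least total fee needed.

23

The greedy cost-per-new-task heuristic would pick Uma, Priya, and Nico for 25, but a cheaper cover exists.
Choose Uma, Nico, and Farah: together they cover plumbing, drywall, painting, wiring, insulation — every task.
Total fee: 5 + 12 + 6 = 23.
No cover costs less than 23.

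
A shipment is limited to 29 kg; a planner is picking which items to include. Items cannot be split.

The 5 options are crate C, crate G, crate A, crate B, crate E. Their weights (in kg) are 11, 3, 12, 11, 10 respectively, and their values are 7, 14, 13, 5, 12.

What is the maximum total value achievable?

crate C + crate G + crate E: weight 11 + 3 + 10 = 24 ≤ 29, value 7 + 14 + 12 = 33.
crate G + crate A + crate E: weight 3 + 12 + 10 = 25 ≤ 29, value 14 + 13 + 12 = 39.
crate C + crate G + crate A: weight 11 + 3 + 12 = 26 ≤ 29, value 7 + 14 + 13 = 34.
Best is crate G, crate A, and crate E with total value 39.

39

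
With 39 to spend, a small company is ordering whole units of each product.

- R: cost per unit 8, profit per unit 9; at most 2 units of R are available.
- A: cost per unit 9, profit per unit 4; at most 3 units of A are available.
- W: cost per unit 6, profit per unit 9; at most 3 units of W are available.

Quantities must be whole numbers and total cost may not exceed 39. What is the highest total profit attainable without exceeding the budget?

This is a bounded integer knapsack.
Take 2×R and 3×W: cost 34 ≤ 39, profit 2·9 + 3·9 = 45.
W has the best ratio (9/6) and is taken to its limit of 3; remaining capacity is filled optimally with the others.

45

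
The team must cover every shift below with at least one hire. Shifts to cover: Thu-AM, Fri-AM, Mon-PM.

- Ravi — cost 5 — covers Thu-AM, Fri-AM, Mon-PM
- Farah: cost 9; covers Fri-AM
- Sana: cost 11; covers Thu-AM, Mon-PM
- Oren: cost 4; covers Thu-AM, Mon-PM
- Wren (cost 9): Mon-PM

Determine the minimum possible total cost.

Ravi alone covers Thu-AM, Fri-AM, Mon-PM — every shift.
Total cost: 5.
No cover costs less than 5.

5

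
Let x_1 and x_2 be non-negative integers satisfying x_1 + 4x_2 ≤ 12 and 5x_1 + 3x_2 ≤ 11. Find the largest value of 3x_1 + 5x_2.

15

The continuous relaxation peaks at (0.471, 2.88) with value 15.82; rounding to a feasible lattice point costs some objective.
(x_1,x_2)=(0,3): 1·0+4·3=12≤12, 5·0+3·3=9≤11, objective 15.
(x_1,x_2)=(1,2): 1·1+4·2=9≤12, 5·1+3·2=11≤11, objective 13.
(x_1,x_2)=(0,2): 1·0+4·2=8≤12, 5·0+3·2=6≤11, objective 10.
No feasible integer point exceeds 15.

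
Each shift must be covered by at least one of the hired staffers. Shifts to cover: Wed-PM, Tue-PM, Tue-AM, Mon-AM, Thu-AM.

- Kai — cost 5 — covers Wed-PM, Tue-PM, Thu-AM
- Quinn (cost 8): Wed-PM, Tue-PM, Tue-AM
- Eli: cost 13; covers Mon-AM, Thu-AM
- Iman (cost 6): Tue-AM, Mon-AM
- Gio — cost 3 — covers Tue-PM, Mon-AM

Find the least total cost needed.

11

The greedy cost-per-new-shift heuristic would pick Gio, Kai, and Iman for 14, but a cheaper cover exists.
Choose Kai and Iman: together they cover Wed-PM, Tue-PM, Tue-AM, Mon-AM, Thu-AM — every shift.
Total cost: 5 + 6 = 11.
No cover costs less than 11.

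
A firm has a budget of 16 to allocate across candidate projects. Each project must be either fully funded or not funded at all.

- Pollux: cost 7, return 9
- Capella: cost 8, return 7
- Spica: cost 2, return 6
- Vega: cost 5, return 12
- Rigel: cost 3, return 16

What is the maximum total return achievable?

37

Pollux + Vega + Rigel: cost 7 + 5 + 3 = 15 ≤ 16, return 9 + 12 + 16 = 37.
Capella + Vega + Rigel: cost 8 + 5 + 3 = 16 ≤ 16, return 7 + 12 + 16 = 35.
Spica + Vega + Rigel: cost 2 + 5 + 3 = 10 ≤ 16, return 6 + 12 + 16 = 34.
Best is Pollux, Vega, and Rigel with total return 37.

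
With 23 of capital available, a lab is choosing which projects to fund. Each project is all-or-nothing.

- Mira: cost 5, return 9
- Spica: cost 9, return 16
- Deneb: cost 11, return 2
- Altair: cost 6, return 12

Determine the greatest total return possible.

Allowing fractional choices, the relaxed optimum would be about 37.5, but projects are indivisible.
Spica + Altair: cost 9 + 6 = 15 ≤ 23, return 16 + 12 = 28.
Mira + Spica + Altair: cost 5 + 9 + 6 = 20 ≤ 23, return 9 + 16 + 12 = 37.
Best is Mira, Spica, and Altair with total return 37.

37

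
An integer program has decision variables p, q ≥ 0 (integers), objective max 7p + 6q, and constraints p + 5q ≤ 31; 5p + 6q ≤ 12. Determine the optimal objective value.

Relaxing integrality, the LP optimum is 16.80 at (p,q) = (2.4, 0), which is not an integer point.
(p,q)=(2,0): 1·2+5·0=2≤31, 5·2+6·0=10≤12, objective 14.
(p,q)=(1,1): 1·1+5·1=6≤31, 5·1+6·1=11≤12, objective 13.
(p,q)=(1,0): 1·1+5·0=1≤31, 5·1+6·0=5≤12, objective 7.
No feasible integer point exceeds 14.

14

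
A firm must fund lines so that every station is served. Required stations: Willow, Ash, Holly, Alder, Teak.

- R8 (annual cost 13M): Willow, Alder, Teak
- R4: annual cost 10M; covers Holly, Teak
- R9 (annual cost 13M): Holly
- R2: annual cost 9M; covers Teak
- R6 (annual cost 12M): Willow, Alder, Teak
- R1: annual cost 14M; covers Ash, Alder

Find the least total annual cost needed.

36

Choose R4, R6, and R1: together they cover Willow, Ash, Holly, Alder, Teak — every station.
Total annual cost: 10 + 12 + 14 = 36.
No cover costs less than 36.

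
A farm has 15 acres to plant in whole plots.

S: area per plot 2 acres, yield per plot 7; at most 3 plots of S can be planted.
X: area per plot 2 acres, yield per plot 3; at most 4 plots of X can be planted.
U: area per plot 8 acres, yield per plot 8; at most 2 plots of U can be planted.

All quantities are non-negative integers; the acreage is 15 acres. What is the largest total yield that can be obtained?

33

3×S and 3×X: area 12 ≤ 15, yield 3·7 + 3·3 = 30.
3×S and 4×X: area 14 ≤ 15, yield 3·7 + 4·3 = 33.
Best is 33.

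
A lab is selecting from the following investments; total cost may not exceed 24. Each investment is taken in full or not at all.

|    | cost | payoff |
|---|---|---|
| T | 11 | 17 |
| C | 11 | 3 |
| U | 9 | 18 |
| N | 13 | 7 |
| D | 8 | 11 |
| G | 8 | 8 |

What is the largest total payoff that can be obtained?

T + D: cost 11 + 8 = 19 ≤ 24, payoff 17 + 11 = 28.
T + U: cost 11 + 9 = 20 ≤ 24, payoff 17 + 18 = 35.
U + D: cost 9 + 8 = 17 ≤ 24, payoff 18 + 11 = 29.
Best is T and U with total payoff 35.

35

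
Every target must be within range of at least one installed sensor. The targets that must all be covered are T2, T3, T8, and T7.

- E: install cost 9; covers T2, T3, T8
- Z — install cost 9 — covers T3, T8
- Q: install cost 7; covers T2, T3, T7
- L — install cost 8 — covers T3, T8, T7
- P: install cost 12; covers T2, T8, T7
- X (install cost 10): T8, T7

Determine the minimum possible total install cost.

Choose Q and L: together they cover T2, T3, T8, T7 — every target.
Total install cost: 7 + 8 = 15.
No cover costs less than 15.

15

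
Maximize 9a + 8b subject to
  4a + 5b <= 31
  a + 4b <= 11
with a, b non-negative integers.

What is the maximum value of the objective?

Relaxing integrality, the LP optimum is 69.75 at (a,b) = (7.75, 0), which is not an integer point.
(a,b)=(7,0): 4·7+5·0=28≤31, 1·7+4·0=7≤11, objective 63.
(a,b)=(6,1): 4·6+5·1=29≤31, 1·6+4·1=10≤11, objective 62.
(a,b)=(6,0): 4·6+5·0=24≤31, 1·6+4·0=6≤11, objective 54.
Maximum is 63 at (a,b)=(7,0).

63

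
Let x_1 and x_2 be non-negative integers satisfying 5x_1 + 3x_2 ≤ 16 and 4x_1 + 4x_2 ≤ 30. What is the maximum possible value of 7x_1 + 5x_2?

25

Relaxing integrality, the LP optimum is 26.67 at (x_1,x_2) = (0, 5.33), which is not an integer point.
(x_1,x_2)=(0,5): 5·0+3·5=15≤16, 4·0+4·5=20≤30, objective 25.
(x_1,x_2)=(0,4): 5·0+3·4=12≤16, 4·0+4·4=16≤30, objective 20.
No feasible integer point exceeds 25.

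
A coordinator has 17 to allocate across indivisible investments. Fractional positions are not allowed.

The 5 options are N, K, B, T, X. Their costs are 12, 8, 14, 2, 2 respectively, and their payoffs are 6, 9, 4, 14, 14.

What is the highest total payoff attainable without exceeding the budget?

37

T + X: cost 2 + 2 = 4 ≤ 17, payoff 14 + 14 = 28.
N + T + X: cost 12 + 2 + 2 = 16 ≤ 17, payoff 6 + 14 + 14 = 34.
K + T + X: cost 8 + 2 + 2 = 12 ≤ 17, payoff 9 + 14 + 14 = 37.
Best is K, T, and X with total payoff 37.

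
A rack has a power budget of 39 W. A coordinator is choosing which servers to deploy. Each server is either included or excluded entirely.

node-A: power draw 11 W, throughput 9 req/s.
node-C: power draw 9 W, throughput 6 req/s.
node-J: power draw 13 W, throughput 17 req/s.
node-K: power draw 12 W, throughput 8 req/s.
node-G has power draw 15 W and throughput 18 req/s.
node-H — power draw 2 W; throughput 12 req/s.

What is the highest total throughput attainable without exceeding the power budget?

This is an integer program with binary decision variables.
node-J + node-G + node-H: power draw 13 + 15 + 2 = 30 ≤ 39, throughput 17 + 18 + 12 = 47.
node-A + node-J + node-K + node-H: power draw 11 + 13 + 12 + 2 = 38 ≤ 39, throughput 9 + 17 + 8 + 12 = 46.
node-C + node-J + node-G + node-H: power draw 9 + 13 + 15 + 2 = 39 ≤ 39, throughput 6 + 17 + 18 + 12 = 53.
Best is node-C, node-J, node-G, and node-H with total throughput 53.

53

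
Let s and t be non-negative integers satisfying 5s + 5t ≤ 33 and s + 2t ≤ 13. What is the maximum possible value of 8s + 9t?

The continuous relaxation peaks at (0.2, 6.4) with value 59.20; rounding to a feasible lattice point costs some objective.
(s,t)=(0,6): 5·0+5·6=30≤33, 1·0+2·6=12≤13, objective 54.
(s,t)=(1,5): 5·1+5·5=30≤33, 1·1+2·5=11≤13, objective 53.
(s,t)=(0,5): 5·0+5·5=25≤33, 1·0+2·5=10≤13, objective 45.
The best lattice point is (0,6), giving 54.

54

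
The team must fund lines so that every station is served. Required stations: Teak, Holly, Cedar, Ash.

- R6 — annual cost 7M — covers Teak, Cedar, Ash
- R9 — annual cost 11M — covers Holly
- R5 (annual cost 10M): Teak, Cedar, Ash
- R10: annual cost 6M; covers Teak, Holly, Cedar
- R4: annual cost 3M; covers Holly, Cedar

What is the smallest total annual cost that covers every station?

Choose R6 and R4: together they cover Teak, Holly, Cedar, Ash — every station.
Total annual cost: 7 + 3 = 10.

10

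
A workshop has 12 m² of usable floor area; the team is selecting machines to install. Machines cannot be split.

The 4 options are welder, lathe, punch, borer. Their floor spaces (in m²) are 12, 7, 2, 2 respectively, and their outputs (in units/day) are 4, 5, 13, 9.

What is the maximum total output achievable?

27

This is an integer program with binary decision variables.
lathe + punch + borer: floor space 7 + 2 + 2 = 11 ≤ 12, output 5 + 13 + 9 = 27.
punch + borer: floor space 2 + 2 = 4 ≤ 12, output 13 + 9 = 22.
Best is lathe, punch, and borer with total output 27.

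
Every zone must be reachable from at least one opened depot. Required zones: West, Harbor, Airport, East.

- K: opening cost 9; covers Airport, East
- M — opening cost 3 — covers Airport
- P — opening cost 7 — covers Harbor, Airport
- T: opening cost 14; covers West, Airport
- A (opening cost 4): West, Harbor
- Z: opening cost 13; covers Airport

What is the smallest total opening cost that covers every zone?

Choose K and A: together they cover West, Harbor, Airport, East — every zone.
Total opening cost: 9 + 4 = 13.

13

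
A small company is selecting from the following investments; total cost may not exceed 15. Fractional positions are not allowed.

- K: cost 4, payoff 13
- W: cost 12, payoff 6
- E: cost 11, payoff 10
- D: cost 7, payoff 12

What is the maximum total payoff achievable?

25

Allowing fractional choices, the relaxed optimum would be about 28.6, but investments are indivisible.
K + E: cost 4 + 11 = 15 ≤ 15, payoff 13 + 10 = 23.
K: cost 4 ≤ 15, payoff 13.
K + D: cost 4 + 7 = 11 ≤ 15, payoff 13 + 12 = 25.
Best is K and D with total payoff 25.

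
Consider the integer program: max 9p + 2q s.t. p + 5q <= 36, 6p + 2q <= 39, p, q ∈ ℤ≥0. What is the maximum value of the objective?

(p,q)=(6,1): 1·6+5·1=11≤36, 6·6+2·1=38≤39, objective 56.
(p,q)=(6,0): 1·6+5·0=6≤36, 6·6+2·0=36≤39, objective 54.
(p,q)=(5,2): 1·5+5·2=15≤36, 6·5+2·2=34≤39, objective 49.
The best lattice point is (6,1), giving 56.

56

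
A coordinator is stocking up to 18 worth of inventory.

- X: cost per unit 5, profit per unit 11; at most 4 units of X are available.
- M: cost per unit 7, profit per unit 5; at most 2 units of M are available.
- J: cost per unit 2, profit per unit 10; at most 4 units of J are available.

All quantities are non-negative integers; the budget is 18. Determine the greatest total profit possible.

62

This is a bounded integer knapsack.
Take 2×X and 4×J: cost 18 ≤ 18, profit 2·11 + 4·10 = 62.
J has the best ratio (10/2) and is taken to its limit of 4; remaining capacity is filled optimally with the others.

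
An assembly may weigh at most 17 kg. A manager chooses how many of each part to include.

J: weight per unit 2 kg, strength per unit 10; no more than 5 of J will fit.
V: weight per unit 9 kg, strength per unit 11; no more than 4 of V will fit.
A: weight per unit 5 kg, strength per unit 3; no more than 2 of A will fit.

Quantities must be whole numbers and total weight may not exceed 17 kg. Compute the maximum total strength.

53

4×J and 1×V: weight 17 ≤ 17, strength 4·10 + 1·11 = 51.
5×J and 1×A: weight 15 ≤ 17, strength 5·10 + 1·3 = 53.
Best is 53.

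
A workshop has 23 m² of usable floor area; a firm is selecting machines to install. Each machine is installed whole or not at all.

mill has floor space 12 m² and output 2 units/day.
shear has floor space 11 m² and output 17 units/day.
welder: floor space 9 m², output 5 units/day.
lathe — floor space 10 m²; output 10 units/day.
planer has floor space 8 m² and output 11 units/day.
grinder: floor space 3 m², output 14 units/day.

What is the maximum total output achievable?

42

shear + welder + grinder: floor space 11 + 9 + 3 = 23 ≤ 23, output 17 + 5 + 14 = 36.
shear + planer + grinder: floor space 11 + 8 + 3 = 22 ≤ 23, output 17 + 11 + 14 = 42.
lathe + planer + grinder: floor space 10 + 8 + 3 = 21 ≤ 23, output 10 + 11 + 14 = 35.
Best is shear, planer, and grinder with total output 42.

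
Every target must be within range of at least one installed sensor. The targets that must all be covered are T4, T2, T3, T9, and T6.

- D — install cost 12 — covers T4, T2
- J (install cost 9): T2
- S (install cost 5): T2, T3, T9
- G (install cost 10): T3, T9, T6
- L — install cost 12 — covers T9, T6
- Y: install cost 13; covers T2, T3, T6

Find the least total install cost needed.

The greedy cost-per-new-target heuristic would pick S, G, and D for 27, but a cheaper cover exists.
Choose D and G: together they cover T4, T2, T3, T9, T6 — every target.
Total install cost: 12 + 10 = 22.
No cover costs less than 22.

22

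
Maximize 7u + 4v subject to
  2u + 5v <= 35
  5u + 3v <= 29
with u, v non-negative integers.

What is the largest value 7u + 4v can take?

40

The continuous relaxation peaks at (5.8, 0) with value 40.60; rounding to a feasible lattice point costs some objective.
(u,v)=(4,3): 2·4+5·3=23≤35, 5·4+3·3=29≤29, objective 40.
(u,v)=(5,1): 2·5+5·1=15≤35, 5·5+3·1=28≤29, objective 39.
(u,v)=(3,4): 2·3+5·4=26≤35, 5·3+3·4=27≤29, objective 37.
No feasible integer point exceeds 40.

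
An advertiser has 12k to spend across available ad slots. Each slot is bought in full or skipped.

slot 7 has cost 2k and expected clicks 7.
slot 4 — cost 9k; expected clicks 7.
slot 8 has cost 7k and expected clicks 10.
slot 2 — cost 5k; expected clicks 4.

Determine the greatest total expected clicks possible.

17

slot 7 + slot 8: cost 2 + 7 = 9 ≤ 12, expected clicks 7 + 10 = 17.
slot 7 + slot 4: cost 2 + 9 = 11 ≤ 12, expected clicks 7 + 7 = 14.
slot 8 + slot 2: cost 7 + 5 = 12 ≤ 12, expected clicks 10 + 4 = 14.
Best is slot 7 and slot 8 with total expected clicks 17.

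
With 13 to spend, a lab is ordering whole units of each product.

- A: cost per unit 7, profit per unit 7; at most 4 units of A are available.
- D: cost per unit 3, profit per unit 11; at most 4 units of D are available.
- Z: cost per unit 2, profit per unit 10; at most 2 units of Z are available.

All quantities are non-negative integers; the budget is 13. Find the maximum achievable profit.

53

Z has the best ratio (10/2); taking only Z gives at most 2×10 = 20 (stopped by the supply cap of 2).
Mixing does better — 3×D and 2×Z: cost 13 ≤ 13, profit 3·11 + 2·10 = 53.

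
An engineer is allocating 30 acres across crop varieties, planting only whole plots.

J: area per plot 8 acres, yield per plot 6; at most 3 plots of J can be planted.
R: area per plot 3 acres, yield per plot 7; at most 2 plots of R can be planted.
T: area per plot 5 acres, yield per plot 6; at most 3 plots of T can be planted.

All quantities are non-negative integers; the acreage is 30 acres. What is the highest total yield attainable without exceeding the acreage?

2×R and 3×T: area 21 ≤ 30, yield 2·7 + 3·6 = 32.
1×J, 2×R, and 3×T: area 29 ≤ 30, yield 1·6 + 2·7 + 3·6 = 38.
Best is 38.

38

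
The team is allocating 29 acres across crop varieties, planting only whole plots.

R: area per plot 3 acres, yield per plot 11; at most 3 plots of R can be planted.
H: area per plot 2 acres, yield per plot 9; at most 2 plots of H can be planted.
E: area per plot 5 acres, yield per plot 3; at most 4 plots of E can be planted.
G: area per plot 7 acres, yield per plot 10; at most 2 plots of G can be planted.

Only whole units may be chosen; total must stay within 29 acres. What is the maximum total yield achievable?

71

H has the best ratio (9/2); taking only H gives at most 2×9 = 18 (stopped by the supply cap of 2).
Mixing does better — 3×R, 2×H, and 2×G: area 27 ≤ 29, yield 3·11 + 2·9 + 2·10 = 71.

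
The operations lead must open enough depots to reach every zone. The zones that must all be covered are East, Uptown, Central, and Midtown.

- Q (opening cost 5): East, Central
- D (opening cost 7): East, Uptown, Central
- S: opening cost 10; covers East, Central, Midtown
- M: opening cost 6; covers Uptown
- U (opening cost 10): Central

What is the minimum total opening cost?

16

This is a weighted set-cover instance.
The greedy cost-per-new-zone heuristic would pick D and S for 17, but a cheaper cover exists.
Choose S and M: together they cover East, Uptown, Central, Midtown — every zone.
Total opening cost: 10 + 6 = 16.
No cover costs less than 16.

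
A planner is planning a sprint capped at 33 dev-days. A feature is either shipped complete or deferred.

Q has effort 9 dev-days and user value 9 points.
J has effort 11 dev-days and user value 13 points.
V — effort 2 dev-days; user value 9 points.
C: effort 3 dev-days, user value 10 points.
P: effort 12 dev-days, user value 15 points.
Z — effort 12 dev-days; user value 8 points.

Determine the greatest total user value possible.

Allowing fractional choices, the relaxed optimum would be about 52.0, but features are indivisible.
Q + V + C + P: effort 9 + 2 + 3 + 12 = 26 ≤ 33, user value 9 + 9 + 10 + 15 = 43.
J + V + C + P: effort 11 + 2 + 3 + 12 = 28 ≤ 33, user value 13 + 9 + 10 + 15 = 47.
V + C + P + Z: effort 2 + 3 + 12 + 12 = 29 ≤ 33, user value 9 + 10 + 15 + 8 = 42.
Best is J, V, C, and P with total user value 47.

47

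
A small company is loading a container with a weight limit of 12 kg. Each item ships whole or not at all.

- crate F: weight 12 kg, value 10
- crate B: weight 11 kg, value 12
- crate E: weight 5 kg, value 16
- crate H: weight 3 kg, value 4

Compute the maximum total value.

20

This is a 0-1 knapsack instance.
Take crate E and crate H: weight 5 + 3 = 8 ≤ 12, value 16 + 4 = 20.
No other feasible combination does better.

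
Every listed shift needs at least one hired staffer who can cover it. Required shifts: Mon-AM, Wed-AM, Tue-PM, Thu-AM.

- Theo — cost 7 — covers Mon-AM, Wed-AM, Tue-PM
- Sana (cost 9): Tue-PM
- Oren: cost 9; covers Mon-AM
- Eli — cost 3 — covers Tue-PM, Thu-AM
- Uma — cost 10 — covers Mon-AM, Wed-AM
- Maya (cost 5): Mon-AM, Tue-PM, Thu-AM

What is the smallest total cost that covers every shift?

10

Choose Theo and Eli: together they cover Mon-AM, Wed-AM, Tue-PM, Thu-AM — every shift.
Total cost: 7 + 3 = 10.
No cover costs less than 10.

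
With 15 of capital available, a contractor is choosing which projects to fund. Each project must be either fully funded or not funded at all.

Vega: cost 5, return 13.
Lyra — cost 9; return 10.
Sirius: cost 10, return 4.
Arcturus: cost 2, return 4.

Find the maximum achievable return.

23

This is an integer program with binary decision variables.
Take Vega and Lyra: cost 5 + 9 = 14 ≤ 15, return 13 + 10 = 23.
No other feasible combination does better.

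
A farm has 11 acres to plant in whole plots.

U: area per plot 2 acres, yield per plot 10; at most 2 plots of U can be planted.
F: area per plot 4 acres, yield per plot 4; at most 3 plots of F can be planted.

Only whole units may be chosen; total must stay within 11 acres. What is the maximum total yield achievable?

U has the best ratio (10/2); taking only U gives at most 2×10 = 20 (stopped by the supply cap of 2).
Mixing does better — 2×U and 1×F: area 8 ≤ 11, yield 2·10 + 1·4 = 24.

24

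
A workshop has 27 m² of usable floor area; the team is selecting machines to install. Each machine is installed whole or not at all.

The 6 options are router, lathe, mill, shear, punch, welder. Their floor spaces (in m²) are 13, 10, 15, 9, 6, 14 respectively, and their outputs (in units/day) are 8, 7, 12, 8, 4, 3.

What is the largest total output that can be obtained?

20

Treat it as a binary knapsack problem.
lathe + mill: floor space 10 + 15 = 25 ≤ 27, output 7 + 12 = 19.
mill + shear: floor space 15 + 9 = 24 ≤ 27, output 12 + 8 = 20.
Best is mill and shear with total output 20.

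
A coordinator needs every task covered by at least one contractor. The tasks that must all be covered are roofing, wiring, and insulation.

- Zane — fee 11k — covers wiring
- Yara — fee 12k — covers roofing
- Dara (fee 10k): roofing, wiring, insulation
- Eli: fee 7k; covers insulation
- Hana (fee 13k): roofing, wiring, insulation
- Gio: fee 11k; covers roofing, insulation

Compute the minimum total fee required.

10

Dara alone covers roofing, wiring, insulation — every task.
Total fee: 10.
No cover costs less than 10.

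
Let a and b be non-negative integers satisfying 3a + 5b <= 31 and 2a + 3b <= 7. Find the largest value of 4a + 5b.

Relaxing integrality, the LP optimum is 14.00 at (a,b) = (3.5, 0), which is not an integer point.
(a,b)=(2,1): 3·2+5·1=11≤31, 2·2+3·1=7≤7, objective 13.
(a,b)=(3,0): 3·3+5·0=9≤31, 2·3+3·0=6≤7, objective 12.
(a,b)=(1,1): 3·1+5·1=8≤31, 2·1+3·1=5≤7, objective 9.
(a,b)=(2,0): 3·2+5·0=6≤31, 2·2+3·0=4≤7, objective 8.
Maximum is 13 at (a,b)=(2,1).

13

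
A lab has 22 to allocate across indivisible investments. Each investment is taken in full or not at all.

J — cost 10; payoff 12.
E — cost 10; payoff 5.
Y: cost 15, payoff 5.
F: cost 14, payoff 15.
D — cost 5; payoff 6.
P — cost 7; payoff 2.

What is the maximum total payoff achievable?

Take F and D: cost 14 + 5 = 19 ≤ 22, payoff 15 + 6 = 21.
No other feasible combination does better.

21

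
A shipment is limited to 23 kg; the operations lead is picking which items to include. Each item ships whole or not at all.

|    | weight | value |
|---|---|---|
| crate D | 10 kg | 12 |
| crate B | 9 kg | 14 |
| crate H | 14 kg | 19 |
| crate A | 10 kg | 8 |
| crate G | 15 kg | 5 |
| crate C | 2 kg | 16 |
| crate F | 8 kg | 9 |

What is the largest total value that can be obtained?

42

crate B + crate C + crate F: weight 9 + 2 + 8 = 19 ≤ 23, value 14 + 16 + 9 = 39.
crate D + crate B + crate C: weight 10 + 9 + 2 = 21 ≤ 23, value 12 + 14 + 16 = 42.
Best is crate D, crate B, and crate C with total value 42.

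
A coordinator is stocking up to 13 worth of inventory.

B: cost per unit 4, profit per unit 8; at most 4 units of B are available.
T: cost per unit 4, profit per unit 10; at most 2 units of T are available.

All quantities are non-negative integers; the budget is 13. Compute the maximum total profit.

28

This is a bounded integer knapsack.
T has the best ratio (10/4); taking only T gives at most 2×10 = 20 (stopped by the supply cap of 2).
Mixing does better — 1×B and 2×T: cost 12 ≤ 13, profit 1·8 + 2·10 = 28.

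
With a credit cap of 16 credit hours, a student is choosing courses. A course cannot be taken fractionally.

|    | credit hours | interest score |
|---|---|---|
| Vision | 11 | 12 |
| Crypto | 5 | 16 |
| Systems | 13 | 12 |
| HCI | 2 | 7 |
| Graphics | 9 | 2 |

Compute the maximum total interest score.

Take Vision and Crypto: credit hours 11 + 5 = 16 ≤ 16, interest score 12 + 16 = 28.
No other feasible combination does better.

28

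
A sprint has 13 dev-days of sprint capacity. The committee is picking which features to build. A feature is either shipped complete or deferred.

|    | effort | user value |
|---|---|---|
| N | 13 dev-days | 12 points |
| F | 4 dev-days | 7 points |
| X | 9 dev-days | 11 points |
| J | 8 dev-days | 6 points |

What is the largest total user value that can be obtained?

N: effort 13 ≤ 13, user value 12.
F + J: effort 4 + 8 = 12 ≤ 13, user value 7 + 6 = 13.
F + X: effort 4 + 9 = 13 ≤ 13, user value 7 + 11 = 18.
Best is F and X with total user value 18.

18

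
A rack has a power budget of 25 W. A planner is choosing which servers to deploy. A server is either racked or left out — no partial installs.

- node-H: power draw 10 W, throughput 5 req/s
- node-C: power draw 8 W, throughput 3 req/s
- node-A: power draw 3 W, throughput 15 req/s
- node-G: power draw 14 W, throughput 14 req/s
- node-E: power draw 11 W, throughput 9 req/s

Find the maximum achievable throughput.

32

This is a 0-1 knapsack instance.
node-A + node-G: power draw 3 + 14 = 17 ≤ 25, throughput 15 + 14 = 29.
node-H + node-A + node-E: power draw 10 + 3 + 11 = 24 ≤ 25, throughput 5 + 15 + 9 = 29.
node-C + node-A + node-G: power draw 8 + 3 + 14 = 25 ≤ 25, throughput 3 + 15 + 14 = 32.
Best is node-C, node-A, and node-G with total throughput 32.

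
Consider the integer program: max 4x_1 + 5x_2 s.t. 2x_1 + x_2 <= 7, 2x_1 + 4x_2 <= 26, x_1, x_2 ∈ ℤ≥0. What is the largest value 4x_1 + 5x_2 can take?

The continuous relaxation peaks at (0.333, 6.33) with value 33.00; rounding to a feasible lattice point costs some objective.
(x_1,x_2)=(0,6): 2·0+1·6=6≤7, 2·0+4·6=24≤26, objective 30.
(x_1,x_2)=(1,5): 2·1+1·5=7≤7, 2·1+4·5=22≤26, objective 29.
(x_1,x_2)=(0,5): 2·0+1·5=5≤7, 2·0+4·5=20≤26, objective 25.
Maximum is 30 at (x_1,x_2)=(0,6).

30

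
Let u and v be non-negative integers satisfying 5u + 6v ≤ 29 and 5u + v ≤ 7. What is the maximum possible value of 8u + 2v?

12

Relaxing integrality, the LP optimum is 12.96 at (u,v) = (0.52, 4.4), which is not an integer point.
(u,v)=(1,2): 5·1+6·2=17≤29, 5·1+1·2=7≤7, objective 12.
(u,v)=(1,1): 5·1+6·1=11≤29, 5·1+1·1=6≤7, objective 10.
(u,v)=(0,4): 5·0+6·4=24≤29, 5·0+1·4=4≤7, objective 8.
No feasible integer point exceeds 12.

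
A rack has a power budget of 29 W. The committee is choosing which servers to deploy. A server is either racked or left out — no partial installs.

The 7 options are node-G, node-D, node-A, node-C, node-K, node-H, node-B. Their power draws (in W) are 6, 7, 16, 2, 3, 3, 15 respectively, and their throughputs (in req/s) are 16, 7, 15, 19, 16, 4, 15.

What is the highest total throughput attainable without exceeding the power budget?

70

Treat it as a binary knapsack problem.
node-G + node-C + node-K + node-B: power draw 6 + 2 + 3 + 15 = 26 ≤ 29, throughput 16 + 19 + 16 + 15 = 66.
node-G + node-C + node-K + node-H + node-B: power draw 6 + 2 + 3 + 3 + 15 = 29 ≤ 29, throughput 16 + 19 + 16 + 4 + 15 = 70.
Best is node-G, node-C, node-K, node-H, and node-B with total throughput 70.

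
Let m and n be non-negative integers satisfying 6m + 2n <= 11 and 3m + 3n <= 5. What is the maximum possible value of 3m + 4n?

4

The continuous relaxation peaks at (0, 1.67) with value 6.67; rounding to a feasible lattice point costs some objective.
(m,n)=(0,1): 6·0+2·1=2≤11, 3·0+3·1=3≤5, objective 4.
(m,n)=(1,0): 6·1+2·0=6≤11, 3·1+3·0=3≤5, objective 3.
(m,n)=(0,0): 6·0+2·0=0≤11, 3·0+3·0=0≤5, objective 0.
Maximum is 4 at (m,n)=(0,1).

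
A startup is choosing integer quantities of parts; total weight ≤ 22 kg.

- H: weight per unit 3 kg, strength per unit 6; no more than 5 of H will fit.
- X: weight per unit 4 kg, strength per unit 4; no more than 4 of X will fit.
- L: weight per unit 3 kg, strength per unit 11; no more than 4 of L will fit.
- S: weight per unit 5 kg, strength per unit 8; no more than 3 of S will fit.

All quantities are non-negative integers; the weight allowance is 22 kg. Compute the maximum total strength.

62

4×L and 2×S: weight 22 ≤ 22, strength 4·11 + 2·8 = 60.
3×H and 4×L: weight 21 ≤ 22, strength 3·6 + 4·11 = 62.
Best is 62.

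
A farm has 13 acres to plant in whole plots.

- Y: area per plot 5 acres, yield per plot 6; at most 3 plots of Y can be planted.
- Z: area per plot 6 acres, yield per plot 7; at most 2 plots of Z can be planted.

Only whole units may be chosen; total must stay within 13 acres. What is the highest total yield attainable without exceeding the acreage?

14

Y has the best ratio (6/5); taking only Y gives at most 2×6 = 12 (stopped by the area limit).
Mixing does better — 2×Z: area 12 ≤ 13, yield 2·7 = 14.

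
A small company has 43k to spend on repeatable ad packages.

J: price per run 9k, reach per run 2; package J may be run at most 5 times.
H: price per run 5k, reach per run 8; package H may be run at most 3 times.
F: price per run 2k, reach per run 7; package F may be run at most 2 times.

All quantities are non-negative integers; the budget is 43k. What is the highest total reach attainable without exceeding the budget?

This is a bounded integer knapsack.
F has the best ratio (7/2); taking only F gives at most 2×7 = 14 (stopped by the supply cap of 2).
Mixing does better — 2×J, 3×H, and 2×F: price 37 ≤ 43, reach 2·2 + 3·8 + 2·7 = 42.

42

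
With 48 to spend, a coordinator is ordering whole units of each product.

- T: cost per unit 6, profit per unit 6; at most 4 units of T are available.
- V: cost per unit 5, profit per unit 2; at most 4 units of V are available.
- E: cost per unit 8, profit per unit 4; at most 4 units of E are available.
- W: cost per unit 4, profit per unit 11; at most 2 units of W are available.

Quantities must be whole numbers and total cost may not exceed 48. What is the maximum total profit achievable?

54

W has the best ratio (11/4); taking only W gives at most 2×11 = 22 (stopped by the supply cap of 2).
Mixing does better — 4×T, 2×E, and 2×W: cost 48 ≤ 48, profit 4·6 + 2·4 + 2·11 = 54.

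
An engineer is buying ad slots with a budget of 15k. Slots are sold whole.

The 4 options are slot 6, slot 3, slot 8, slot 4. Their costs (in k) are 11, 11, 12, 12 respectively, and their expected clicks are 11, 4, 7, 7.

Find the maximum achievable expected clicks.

Allowing fractional choices, the relaxed optimum would be about 13.3, but ad slots are indivisible.
slot 8: cost 12 ≤ 15, expected clicks 7.
slot 6: cost 11 ≤ 15, expected clicks 11.
Best is slot 6 with total expected clicks 11.

11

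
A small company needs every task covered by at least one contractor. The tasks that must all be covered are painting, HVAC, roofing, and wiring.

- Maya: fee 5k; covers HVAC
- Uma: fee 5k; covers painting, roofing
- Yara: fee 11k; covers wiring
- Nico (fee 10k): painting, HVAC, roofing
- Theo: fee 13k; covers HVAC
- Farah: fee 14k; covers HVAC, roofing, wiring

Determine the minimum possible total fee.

The greedy cost-per-new-task heuristic would pick Uma, Maya, and Yara for 21, but a cheaper cover exists.
Choose Uma and Farah: together they cover painting, HVAC, roofing, wiring — every task.
Total fee: 5 + 14 = 19.
No cover costs less than 19.

19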